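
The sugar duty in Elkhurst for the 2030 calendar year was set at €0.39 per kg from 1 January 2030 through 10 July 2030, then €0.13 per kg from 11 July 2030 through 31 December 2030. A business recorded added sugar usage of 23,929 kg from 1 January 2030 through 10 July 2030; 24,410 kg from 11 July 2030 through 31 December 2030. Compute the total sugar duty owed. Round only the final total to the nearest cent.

€12,505.61

1 January – 10 July 2030: 23,929 kg at €0.39/kg → €9,332.31
11 July – 31 December 2030: 24,410 kg at €0.13/kg → €3,173.30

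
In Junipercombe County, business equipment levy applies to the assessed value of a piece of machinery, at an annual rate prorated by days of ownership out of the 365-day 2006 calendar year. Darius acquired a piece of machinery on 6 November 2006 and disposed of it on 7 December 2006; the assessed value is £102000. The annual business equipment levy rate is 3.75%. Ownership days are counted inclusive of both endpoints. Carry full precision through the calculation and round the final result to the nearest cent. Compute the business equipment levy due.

Days held (6 November – 7 December 2006): 32 out of 365
Tax = £102000 × 3.75% × 32/365 = £335.3425

£335.34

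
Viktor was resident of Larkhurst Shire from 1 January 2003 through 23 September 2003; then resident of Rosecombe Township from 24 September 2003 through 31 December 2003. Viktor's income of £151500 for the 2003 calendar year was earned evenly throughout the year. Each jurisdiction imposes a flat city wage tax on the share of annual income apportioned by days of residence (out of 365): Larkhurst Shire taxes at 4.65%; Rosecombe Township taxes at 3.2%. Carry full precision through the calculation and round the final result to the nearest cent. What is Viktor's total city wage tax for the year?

£6448.92

Larkhurst Shire, 1 January – 23 September 2003: 266 days → £151500 × 4.65% × 266/365 = £5133.9822
Rosecombe Township, 24 September – 31 December 2003: 99 days → £151500 × 3.2% × 99/365 = £1314.9370
Total = £6448.9192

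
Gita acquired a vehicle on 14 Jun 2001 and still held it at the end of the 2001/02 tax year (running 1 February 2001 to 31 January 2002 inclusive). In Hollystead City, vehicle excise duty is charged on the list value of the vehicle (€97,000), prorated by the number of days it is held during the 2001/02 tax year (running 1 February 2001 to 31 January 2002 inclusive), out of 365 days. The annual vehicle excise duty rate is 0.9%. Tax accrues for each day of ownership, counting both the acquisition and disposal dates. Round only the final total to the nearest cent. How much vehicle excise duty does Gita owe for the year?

Days held (14 Jun 2001 – 31 Jan 2002): 232 out of 365
Tax = €97,000 × 0.9% × 232/365 = €554.8932

€554.89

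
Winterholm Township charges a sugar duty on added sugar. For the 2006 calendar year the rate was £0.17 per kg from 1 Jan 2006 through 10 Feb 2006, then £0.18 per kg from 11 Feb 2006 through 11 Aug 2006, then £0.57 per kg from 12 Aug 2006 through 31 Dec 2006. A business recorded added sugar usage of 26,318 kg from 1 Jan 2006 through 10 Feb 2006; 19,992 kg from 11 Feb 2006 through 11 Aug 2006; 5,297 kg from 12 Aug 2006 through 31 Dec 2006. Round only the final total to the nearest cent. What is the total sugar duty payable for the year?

£11091.91

1 Jan – 10 Feb 2006: 26,318 kg at £0.17/kg → £4474.06
11 Feb – 11 Aug 2006: 19,992 kg at £0.18/kg → £3598.56
12 Aug – 31 Dec 2006: 5,297 kg at £0.57/kg → £3019.29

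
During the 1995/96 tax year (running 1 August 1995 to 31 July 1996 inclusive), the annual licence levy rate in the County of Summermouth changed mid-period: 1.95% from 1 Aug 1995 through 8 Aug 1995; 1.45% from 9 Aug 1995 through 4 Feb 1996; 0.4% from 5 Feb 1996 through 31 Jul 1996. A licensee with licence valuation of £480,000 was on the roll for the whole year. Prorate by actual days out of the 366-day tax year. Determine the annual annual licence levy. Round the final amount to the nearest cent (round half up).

£4,561.31

1 Aug – 8 Aug 1995: 8 days at 1.95% → £480,000 × 1.95% × 8/366 = £204.5902
9 Aug 1995 – 4 Feb 1996: 180 days at 1.45% → £480,000 × 1.45% × 180/366 = £3,422.9508
5 Feb – 31 Jul 1996: 178 days at 0.4% → £480,000 × 0.4% × 178/366 = £933.7705
Total = £4,561.3115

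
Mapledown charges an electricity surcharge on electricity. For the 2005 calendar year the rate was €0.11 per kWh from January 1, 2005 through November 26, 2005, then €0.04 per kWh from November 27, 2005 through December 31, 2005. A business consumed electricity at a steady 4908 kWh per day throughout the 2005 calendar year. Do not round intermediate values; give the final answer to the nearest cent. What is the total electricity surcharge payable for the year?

€185,031.60

January 1 – November 26, 2005: 330 days × 4908 kWh/day = 1,619,640 kWh at €0.11/kWh → €178,160.40
November 27 – December 31, 2005: 35 days × 4908 kWh/day = 171,780 kWh at €0.04/kWh → €6,871.20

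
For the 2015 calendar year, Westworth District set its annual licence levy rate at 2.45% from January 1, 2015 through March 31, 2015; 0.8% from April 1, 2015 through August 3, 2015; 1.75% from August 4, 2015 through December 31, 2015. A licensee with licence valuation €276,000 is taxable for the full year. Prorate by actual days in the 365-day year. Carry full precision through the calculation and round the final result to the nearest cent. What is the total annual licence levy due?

€4,408.44

January 1 – March 31, 2015: 90 days at 2.45% → €276,000 × 2.45% × 90/365 = €1,667.3425
April 1 – August 3, 2015: 125 days at 0.8% → €276,000 × 0.8% × 125/365 = €756.1644
August 4 – December 31, 2015: 150 days at 1.75% → €276,000 × 1.75% × 150/365 = €1,984.9315
Total = €4,408.4384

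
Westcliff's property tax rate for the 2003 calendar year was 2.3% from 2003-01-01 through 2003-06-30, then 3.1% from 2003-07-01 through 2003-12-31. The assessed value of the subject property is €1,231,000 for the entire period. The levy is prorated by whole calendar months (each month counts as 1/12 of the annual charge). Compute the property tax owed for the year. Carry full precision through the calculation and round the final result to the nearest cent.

€33,237.00

2003-01-01 to 2003-06-30: 6 months at 2.3% → €1,231,000 × 2.3% × 6/12 = €14,156.5000
2003-07-01 to 2003-12-31: 6 months at 3.1% → €1,231,000 × 3.1% × 6/12 = €19,080.5000
Total = €33,237.0000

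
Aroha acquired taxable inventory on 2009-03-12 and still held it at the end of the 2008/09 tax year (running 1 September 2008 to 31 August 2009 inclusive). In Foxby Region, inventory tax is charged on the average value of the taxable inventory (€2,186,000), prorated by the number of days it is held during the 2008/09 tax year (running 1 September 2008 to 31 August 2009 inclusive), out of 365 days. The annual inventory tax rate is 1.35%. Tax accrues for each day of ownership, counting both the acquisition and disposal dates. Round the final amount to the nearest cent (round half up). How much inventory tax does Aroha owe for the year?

€13,987.41

Days held (2009-03-12 to 2009-08-31): 173 out of 365
Tax = €2,186,000 × 1.35% × 173/365 = €13,987.4055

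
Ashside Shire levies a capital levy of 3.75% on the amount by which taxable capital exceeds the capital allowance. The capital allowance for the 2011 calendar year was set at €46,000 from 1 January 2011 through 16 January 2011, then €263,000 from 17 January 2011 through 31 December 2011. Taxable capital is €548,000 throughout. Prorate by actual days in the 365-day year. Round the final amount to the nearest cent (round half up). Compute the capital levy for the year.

1 January – 16 January 2011: 16 days, exemption €46,000 → (€548,000 − €46,000) × 3.75% × 16/365 = €825.2055
17 January – 31 December 2011: 349 days, exemption €263,000 → (€548,000 − €263,000) × 3.75% × 349/365 = €10,219.0068
Total = €11,044.2123

€11,044.21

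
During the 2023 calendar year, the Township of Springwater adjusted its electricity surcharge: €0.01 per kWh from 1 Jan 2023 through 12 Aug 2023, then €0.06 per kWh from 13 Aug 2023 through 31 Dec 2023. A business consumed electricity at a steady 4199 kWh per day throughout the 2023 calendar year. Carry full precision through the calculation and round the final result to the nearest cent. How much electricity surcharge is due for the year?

1 Jan – 12 Aug 2023: 224 days × 4199 kWh/day = 940,576 kWh at €0.01/kWh → €9405.76
13 Aug – 31 Dec 2023: 141 days × 4199 kWh/day = 592,059 kWh at €0.06/kWh → €35523.54

€44929.30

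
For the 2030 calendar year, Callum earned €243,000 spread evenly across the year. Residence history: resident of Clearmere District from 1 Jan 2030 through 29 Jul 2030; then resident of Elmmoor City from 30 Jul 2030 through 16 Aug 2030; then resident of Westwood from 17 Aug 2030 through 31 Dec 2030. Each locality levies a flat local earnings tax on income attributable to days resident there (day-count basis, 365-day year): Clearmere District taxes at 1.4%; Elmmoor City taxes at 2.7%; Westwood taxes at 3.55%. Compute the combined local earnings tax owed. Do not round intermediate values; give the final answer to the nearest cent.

€5,518.76

Clearmere District, 1 Jan – 29 Jul 2030: 210 days → €243,000 × 1.4% × 210/365 = €1,957.3151
Elmmoor City, 30 Jul – 16 Aug 2030: 18 days → €243,000 × 2.7% × 18/365 = €323.5562
Westwood, 17 Aug – 31 Dec 2030: 137 days → €243,000 × 3.55% × 137/365 = €3,237.8918
Total = €5,518.7630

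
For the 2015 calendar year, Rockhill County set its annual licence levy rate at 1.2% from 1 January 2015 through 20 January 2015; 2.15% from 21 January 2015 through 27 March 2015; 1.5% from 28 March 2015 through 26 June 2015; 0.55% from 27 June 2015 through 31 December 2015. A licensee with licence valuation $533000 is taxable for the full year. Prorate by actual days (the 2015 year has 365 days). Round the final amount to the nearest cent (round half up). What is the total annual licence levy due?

$5925.79

1 January – 20 January 2015: 20 days at 1.2% → $533000 × 1.2% × 20/365 = $350.4658
21 January – 27 March 2015: 66 days at 2.15% → $533000 × 2.15% × 66/365 = $2072.1288
28 March – 26 June 2015: 91 days at 1.5% → $533000 × 1.5% × 91/365 = $1993.2740
27 June – 31 December 2015: 188 days at 0.55% → $533000 × 0.55% × 188/365 = $1509.9233
Total = $5925.7918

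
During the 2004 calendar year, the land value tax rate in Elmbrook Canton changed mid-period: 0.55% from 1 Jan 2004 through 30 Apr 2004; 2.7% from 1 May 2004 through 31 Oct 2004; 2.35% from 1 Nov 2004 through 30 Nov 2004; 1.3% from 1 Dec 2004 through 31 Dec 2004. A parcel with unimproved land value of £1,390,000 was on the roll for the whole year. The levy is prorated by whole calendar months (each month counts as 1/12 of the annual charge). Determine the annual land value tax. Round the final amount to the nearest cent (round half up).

1 Jan – 30 Apr 2004: 4 months at 0.55% → £1,390,000 × 0.55% × 4/12 = £2,548.3333
1 May – 31 Oct 2004: 6 months at 2.7% → £1,390,000 × 2.7% × 6/12 = £18,765.0000
1 Nov – 30 Nov 2004: 1 month at 2.35% → £1,390,000 × 2.35% × 1/12 = £2,722.0833
1 Dec – 31 Dec 2004: 1 month at 1.3% → £1,390,000 × 1.3% × 1/12 = £1,505.8333
Total = £25,541.2500

£25,541.25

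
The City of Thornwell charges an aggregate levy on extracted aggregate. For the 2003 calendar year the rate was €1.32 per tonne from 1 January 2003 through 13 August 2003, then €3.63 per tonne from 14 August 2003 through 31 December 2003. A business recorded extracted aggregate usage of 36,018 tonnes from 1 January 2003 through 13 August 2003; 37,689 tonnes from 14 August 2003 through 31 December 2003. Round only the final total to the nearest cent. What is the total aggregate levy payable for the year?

€184,354.83

1 January – 13 August 2003: 36,018 tonnes at €1.32/tonne → €47,543.76
14 August – 31 December 2003: 37,689 tonnes at €3.63/tonne → €136,811.07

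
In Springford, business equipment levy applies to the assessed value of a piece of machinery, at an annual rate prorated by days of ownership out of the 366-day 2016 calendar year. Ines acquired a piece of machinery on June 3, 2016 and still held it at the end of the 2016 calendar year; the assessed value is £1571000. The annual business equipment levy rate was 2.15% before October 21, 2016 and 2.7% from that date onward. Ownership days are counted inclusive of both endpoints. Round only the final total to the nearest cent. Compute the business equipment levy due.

June 3 – October 20, 2016: 140 days at 2.15% → £1571000 × 2.15% × 140/366 = £12919.9727
October 21 – December 31, 2016: 72 days at 2.7% → £1571000 × 2.7% × 72/366 = £8344.3279
Total = £21264.3005

£21264.30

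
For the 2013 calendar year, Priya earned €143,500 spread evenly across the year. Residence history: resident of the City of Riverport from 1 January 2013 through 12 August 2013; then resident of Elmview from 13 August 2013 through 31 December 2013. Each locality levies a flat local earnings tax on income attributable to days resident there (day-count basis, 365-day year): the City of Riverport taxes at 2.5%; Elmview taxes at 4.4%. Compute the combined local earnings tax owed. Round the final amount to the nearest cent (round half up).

The City of Riverport, 1 January – 12 August 2013: 224 days → €143,500 × 2.5% × 224/365 = €2,201.6438
Elmview, 13 August – 31 December 2013: 141 days → €143,500 × 4.4% × 141/365 = €2,439.1068
Total = €4,640.7507

€4,640.75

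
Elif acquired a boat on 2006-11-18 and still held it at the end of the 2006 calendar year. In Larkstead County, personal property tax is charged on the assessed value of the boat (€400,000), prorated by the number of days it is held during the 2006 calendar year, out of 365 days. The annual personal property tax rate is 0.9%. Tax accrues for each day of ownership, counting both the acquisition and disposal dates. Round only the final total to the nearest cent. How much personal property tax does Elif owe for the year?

€433.97

Days held (2006-11-18 to 2006-12-31): 44 out of 365
Tax = €400,000 × 0.9% × 44/365 = €433.9726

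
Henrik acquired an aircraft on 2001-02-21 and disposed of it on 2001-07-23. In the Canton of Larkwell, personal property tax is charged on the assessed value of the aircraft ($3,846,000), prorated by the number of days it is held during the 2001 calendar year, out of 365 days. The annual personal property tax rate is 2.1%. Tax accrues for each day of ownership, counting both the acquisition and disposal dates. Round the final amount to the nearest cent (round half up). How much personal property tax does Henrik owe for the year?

Days held (2001-02-21 to 2001-07-23): 153 out of 365
Tax = $3,846,000 × 2.1% × 153/365 = $33,855.3370

$33,855.34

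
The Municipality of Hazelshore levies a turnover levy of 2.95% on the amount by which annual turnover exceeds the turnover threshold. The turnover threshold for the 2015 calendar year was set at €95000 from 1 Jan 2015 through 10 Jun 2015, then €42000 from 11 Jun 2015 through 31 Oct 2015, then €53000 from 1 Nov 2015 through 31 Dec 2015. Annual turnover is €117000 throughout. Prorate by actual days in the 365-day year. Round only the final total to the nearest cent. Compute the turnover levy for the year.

€1468.62

1 Jan – 10 Jun 2015: 161 days, exemption €95000 → (€117000 − €95000) × 2.95% × 161/365 = €286.2712
11 Jun – 31 Oct 2015: 143 days, exemption €42000 → (€117000 − €42000) × 2.95% × 143/365 = €866.8151
1 Nov – 31 Dec 2015: 61 days, exemption €53000 → (€117000 − €53000) × 2.95% × 61/365 = €315.5288
Total = €1468.6151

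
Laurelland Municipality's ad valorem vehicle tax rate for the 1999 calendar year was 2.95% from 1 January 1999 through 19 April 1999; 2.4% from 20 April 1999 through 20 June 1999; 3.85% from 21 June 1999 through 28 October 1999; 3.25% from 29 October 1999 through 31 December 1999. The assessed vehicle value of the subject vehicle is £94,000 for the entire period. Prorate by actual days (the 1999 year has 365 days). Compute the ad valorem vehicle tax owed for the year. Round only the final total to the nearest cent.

£3,035.94

1 January – 19 April 1999: 109 days at 2.95% → £94,000 × 2.95% × 109/365 = £828.1014
20 April – 20 June 1999: 62 days at 2.4% → £94,000 × 2.4% × 62/365 = £383.2110
21 June – 28 October 1999: 130 days at 3.85% → £94,000 × 3.85% × 130/365 = £1,288.9589
29 October – 31 December 1999: 64 days at 3.25% → £94,000 × 3.25% × 64/365 = £535.6712
Total = £3,035.9425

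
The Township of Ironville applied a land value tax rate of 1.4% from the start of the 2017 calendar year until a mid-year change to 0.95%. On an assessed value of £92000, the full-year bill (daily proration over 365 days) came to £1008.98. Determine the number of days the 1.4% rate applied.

119 days

Let d = days at the first rate; then 365 − d days at the second rate.
£92000 × [1.4%·d + 0.95%·(365−d)] / 365 = £1008.98
Solving gives d = 119, so the new rate took effect on April 30, 2017.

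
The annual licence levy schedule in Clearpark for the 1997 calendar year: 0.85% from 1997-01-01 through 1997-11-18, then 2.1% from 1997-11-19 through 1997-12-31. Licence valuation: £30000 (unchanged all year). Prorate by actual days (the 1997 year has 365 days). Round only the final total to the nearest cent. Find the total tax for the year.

1997-01-01 to 1997-11-18: 322 days at 0.85% → £30000 × 0.85% × 322/365 = £224.9589
1997-11-19 to 1997-12-31: 43 days at 2.1% → £30000 × 2.1% × 43/365 = £74.2192
Total = £299.1781

£299.18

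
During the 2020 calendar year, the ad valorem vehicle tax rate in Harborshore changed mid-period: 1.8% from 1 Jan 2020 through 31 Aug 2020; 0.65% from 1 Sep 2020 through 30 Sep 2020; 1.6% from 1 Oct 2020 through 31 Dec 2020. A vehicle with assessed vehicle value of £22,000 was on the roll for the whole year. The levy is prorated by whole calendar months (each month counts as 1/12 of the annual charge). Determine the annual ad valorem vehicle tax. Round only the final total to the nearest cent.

£363.92

1 Jan – 31 Aug 2020: 8 months at 1.8% → £22,000 × 1.8% × 8/12 = £264.0000
1 Sep – 30 Sep 2020: 1 month at 0.65% → £22,000 × 0.65% × 1/12 = £11.9167
1 Oct – 31 Dec 2020: 3 months at 1.6% → £22,000 × 1.6% × 3/12 = £88.0000
Total = £363.9167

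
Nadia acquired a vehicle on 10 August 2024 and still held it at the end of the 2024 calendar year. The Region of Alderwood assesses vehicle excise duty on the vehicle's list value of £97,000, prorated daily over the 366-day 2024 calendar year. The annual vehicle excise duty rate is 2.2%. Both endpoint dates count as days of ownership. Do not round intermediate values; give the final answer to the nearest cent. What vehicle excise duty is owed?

Days held (10 August – 31 December 2024): 144 out of 366
Tax = £97,000 × 2.2% × 144/366 = £839.6066

£839.61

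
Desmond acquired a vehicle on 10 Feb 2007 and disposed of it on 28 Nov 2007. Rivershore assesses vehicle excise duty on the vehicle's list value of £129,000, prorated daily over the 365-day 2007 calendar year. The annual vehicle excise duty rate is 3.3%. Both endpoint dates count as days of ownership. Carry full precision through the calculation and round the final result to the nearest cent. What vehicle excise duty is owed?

£3,405.60

Days held (10 Feb – 28 Nov 2007): 292 out of 365
Tax = £129,000 × 3.3% × 292/365 = £3,405.6000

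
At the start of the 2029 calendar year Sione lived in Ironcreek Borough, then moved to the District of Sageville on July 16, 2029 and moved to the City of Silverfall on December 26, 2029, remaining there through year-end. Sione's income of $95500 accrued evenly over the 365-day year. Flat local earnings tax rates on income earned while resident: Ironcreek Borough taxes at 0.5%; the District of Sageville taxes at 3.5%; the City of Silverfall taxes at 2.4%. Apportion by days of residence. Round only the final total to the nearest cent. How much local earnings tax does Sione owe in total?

$1786.77

Ironcreek Borough, January 1 – July 15, 2029: 196 days → $95500 × 0.5% × 196/365 = $256.4110
The District of Sageville, July 16 – December 25, 2029: 163 days → $95500 × 3.5% × 163/365 = $1492.6781
The City of Silverfall, December 26 – December 31, 2029: 6 days → $95500 × 2.4% × 6/365 = $37.6767
Total = $1786.7658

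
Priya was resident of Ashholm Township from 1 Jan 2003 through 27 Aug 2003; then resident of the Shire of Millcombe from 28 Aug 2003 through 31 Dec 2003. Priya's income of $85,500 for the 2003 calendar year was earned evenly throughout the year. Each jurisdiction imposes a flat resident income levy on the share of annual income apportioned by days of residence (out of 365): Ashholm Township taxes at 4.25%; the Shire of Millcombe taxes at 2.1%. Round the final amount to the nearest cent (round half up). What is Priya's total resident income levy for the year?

Ashholm Township, 1 Jan – 27 Aug 2003: 239 days → $85,500 × 4.25% × 239/365 = $2,379.3596
The Shire of Millcombe, 28 Aug – 31 Dec 2003: 126 days → $85,500 × 2.1% × 126/365 = $619.8164
Total = $2,999.1760

$2,999.18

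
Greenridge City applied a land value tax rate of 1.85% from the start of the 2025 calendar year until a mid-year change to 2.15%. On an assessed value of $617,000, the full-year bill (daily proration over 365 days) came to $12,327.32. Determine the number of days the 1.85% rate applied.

185 days

Let d = days at the first rate; then 365 − d days at the second rate.
$617,000 × [1.85%·d + 2.15%·(365−d)] / 365 = $12,327.32
Solving gives d = 185, so the new rate took effect on July 5, 2025.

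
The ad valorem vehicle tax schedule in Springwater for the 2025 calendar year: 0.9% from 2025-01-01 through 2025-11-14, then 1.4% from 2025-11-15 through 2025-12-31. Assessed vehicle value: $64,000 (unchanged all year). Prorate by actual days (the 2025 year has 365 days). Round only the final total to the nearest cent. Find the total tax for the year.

$617.21

2025-01-01 to 2025-11-14: 318 days at 0.9% → $64,000 × 0.9% × 318/365 = $501.8301
2025-11-15 to 2025-12-31: 47 days at 1.4% → $64,000 × 1.4% × 47/365 = $115.3753
Total = $617.2055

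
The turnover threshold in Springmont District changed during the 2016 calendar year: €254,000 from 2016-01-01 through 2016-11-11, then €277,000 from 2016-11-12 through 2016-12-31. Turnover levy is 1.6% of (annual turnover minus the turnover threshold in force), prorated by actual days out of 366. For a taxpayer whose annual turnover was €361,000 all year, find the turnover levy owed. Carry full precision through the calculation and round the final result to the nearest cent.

€1,661.73

2016-01-01 to 2016-11-11: 316 days, exemption €254,000 → (€361,000 − €254,000) × 1.6% × 316/366 = €1,478.1202
2016-11-12 to 2016-12-31: 50 days, exemption €277,000 → (€361,000 − €277,000) × 1.6% × 50/366 = €183.6066
Total = €1,661.7268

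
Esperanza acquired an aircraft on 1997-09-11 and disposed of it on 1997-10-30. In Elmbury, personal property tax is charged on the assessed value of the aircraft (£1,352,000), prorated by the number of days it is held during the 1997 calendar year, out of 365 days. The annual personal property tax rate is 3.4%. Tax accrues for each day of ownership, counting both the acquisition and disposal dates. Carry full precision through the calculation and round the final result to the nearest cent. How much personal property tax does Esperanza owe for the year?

£6,296.99

Days held (1997-09-11 to 1997-10-30): 50 out of 365
Tax = £1,352,000 × 3.4% × 50/365 = £6,296.9863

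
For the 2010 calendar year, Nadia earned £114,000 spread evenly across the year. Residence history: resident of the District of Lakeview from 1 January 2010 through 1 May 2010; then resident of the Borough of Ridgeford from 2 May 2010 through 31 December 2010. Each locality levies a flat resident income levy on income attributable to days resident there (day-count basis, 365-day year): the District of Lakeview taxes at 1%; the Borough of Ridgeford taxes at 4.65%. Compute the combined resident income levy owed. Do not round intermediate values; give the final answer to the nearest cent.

The District of Lakeview, 1 January – 1 May 2010: 121 days → £114,000 × 1% × 121/365 = £377.9178
The Borough of Ridgeford, 2 May – 31 December 2010: 244 days → £114,000 × 4.65% × 244/365 = £3,543.6822
Total = £3,921.6000

£3,921.60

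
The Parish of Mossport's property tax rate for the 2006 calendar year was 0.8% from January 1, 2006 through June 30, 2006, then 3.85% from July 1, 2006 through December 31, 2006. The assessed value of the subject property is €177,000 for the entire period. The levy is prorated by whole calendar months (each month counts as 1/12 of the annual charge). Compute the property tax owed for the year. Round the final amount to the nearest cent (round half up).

January 1 – June 30, 2006: 6 months at 0.8% → €177,000 × 0.8% × 6/12 = €708.0000
July 1 – December 31, 2006: 6 months at 3.85% → €177,000 × 3.85% × 6/12 = €3,407.2500
Total = €4,115.2500

€4,115.25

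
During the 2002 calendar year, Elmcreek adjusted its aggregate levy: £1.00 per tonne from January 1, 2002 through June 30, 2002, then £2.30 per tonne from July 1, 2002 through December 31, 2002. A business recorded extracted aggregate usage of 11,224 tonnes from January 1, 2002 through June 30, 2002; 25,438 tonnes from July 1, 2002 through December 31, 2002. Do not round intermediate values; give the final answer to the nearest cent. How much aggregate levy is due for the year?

£69,731.40

January 1 – June 30, 2002: 11,224 tonnes at £1.00/tonne → £11,224.00
July 1 – December 31, 2002: 25,438 tonnes at £2.30/tonne → £58,507.40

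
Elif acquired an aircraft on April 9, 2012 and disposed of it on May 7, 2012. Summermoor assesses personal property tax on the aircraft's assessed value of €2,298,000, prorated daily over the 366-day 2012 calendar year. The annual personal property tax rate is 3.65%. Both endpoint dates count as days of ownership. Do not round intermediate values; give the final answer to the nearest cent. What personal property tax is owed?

€6,645.99

Days held (April 9 – May 7, 2012): 29 out of 366
Tax = €2,298,000 × 3.65% × 29/366 = €6,645.9918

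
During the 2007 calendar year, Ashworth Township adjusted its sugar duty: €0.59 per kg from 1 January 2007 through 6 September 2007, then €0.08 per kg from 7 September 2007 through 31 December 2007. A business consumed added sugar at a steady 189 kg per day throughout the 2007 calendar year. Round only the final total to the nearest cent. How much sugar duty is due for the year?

1 January – 6 September 2007: 249 days × 189 kg/day = 47,061 kg at €0.59/kg → €27,765.99
7 September – 31 December 2007: 116 days × 189 kg/day = 21,924 kg at €0.08/kg → €1,753.92

€29,519.91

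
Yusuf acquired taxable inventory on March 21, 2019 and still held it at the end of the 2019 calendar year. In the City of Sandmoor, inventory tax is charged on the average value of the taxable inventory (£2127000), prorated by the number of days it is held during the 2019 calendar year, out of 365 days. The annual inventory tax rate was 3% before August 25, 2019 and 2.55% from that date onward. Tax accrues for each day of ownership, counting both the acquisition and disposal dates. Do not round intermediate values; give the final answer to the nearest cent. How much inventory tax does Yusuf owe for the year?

March 21 – August 24, 2019: 157 days at 3% → £2127000 × 3% × 157/365 = £27447.0411
August 25 – December 31, 2019: 129 days at 2.55% → £2127000 × 2.55% × 129/365 = £19169.2233
Total = £46616.2644

£46616.26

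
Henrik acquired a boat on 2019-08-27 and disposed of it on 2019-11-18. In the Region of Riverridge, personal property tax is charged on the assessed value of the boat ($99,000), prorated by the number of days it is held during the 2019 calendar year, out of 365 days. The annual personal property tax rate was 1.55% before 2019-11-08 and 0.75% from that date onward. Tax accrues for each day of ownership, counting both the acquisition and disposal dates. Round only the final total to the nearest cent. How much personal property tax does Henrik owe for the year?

2019-08-27 to 2019-11-07: 73 days at 1.55% → $99,000 × 1.55% × 73/365 = $306.9000
2019-11-08 to 2019-11-18: 11 days at 0.75% → $99,000 × 0.75% × 11/365 = $22.3767
Total = $329.2767

$329.28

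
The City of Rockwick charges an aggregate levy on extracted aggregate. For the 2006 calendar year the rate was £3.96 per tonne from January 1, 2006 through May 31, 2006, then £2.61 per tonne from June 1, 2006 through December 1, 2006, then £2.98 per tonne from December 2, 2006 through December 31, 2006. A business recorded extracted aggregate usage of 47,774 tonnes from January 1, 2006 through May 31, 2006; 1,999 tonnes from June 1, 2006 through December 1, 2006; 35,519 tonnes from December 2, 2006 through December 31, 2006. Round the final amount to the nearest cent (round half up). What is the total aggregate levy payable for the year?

£300,249.05

January 1 – May 31, 2006: 47,774 tonnes at £3.96/tonne → £189,185.04
June 1 – December 1, 2006: 1,999 tonnes at £2.61/tonne → £5,217.39
December 2 – December 31, 2006: 35,519 tonnes at £2.98/tonne → £105,846.62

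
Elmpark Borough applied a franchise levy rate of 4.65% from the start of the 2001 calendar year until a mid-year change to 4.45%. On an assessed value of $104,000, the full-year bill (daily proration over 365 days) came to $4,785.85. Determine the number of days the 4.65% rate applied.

277 days

Let d = days at the first rate; then 365 − d days at the second rate.
$104,000 × [4.65%·d + 4.45%·(365−d)] / 365 = $4,785.85
Solving gives d = 277, so the new rate took effect on October 5, 2001.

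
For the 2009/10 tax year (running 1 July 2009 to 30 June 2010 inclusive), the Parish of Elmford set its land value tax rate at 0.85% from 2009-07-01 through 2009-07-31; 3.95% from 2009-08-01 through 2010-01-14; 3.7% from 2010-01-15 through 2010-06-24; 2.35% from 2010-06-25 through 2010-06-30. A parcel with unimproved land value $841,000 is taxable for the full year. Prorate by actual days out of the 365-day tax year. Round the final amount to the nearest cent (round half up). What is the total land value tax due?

2009-07-01 to 2009-07-31: 31 days at 0.85% → $841,000 × 0.85% × 31/365 = $607.1329
2009-08-01 to 2010-01-14: 167 days at 3.95% → $841,000 × 3.95% × 167/365 = $15,199.0589
2010-01-15 to 2010-06-24: 161 days at 3.7% → $841,000 × 3.7% × 161/365 = $13,725.5808
2010-06-25 to 2010-06-30: 6 days at 2.35% → $841,000 × 2.35% × 6/365 = $324.8795
Total = $29,856.6521

$29,856.65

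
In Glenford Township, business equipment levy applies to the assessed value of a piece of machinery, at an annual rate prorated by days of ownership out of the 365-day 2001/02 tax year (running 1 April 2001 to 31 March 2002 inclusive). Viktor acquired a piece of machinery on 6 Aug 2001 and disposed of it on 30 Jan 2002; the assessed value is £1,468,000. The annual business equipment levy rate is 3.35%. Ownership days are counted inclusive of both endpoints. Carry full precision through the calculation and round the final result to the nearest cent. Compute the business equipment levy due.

£23,982.70

Days held (6 Aug 2001 – 30 Jan 2002): 178 out of 365
Tax = £1,468,000 × 3.35% × 178/365 = £23,982.6959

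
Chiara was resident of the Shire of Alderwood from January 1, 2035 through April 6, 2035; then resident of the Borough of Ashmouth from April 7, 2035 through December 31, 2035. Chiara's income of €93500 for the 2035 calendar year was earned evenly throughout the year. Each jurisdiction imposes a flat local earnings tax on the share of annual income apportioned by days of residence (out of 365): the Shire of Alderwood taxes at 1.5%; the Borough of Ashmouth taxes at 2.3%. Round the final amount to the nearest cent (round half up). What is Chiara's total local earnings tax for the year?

The Shire of Alderwood, January 1 – April 6, 2035: 96 days → €93500 × 1.5% × 96/365 = €368.8767
The Borough of Ashmouth, April 7 – December 31, 2035: 269 days → €93500 × 2.3% × 269/365 = €1584.8890
Total = €1953.7658

€1953.77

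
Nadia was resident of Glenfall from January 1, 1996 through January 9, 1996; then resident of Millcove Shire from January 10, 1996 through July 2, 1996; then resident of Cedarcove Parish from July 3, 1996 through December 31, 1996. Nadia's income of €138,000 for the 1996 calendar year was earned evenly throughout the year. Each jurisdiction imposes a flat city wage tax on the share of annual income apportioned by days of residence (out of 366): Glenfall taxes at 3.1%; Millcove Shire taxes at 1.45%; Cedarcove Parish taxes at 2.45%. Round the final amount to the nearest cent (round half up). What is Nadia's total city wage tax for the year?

Glenfall, January 1 – January 9, 1996: 9 days → €138,000 × 3.1% × 9/366 = €105.1967
Millcove Shire, January 10 – July 2, 1996: 175 days → €138,000 × 1.45% × 175/366 = €956.7623
Cedarcove Parish, July 3 – December 31, 1996: 182 days → €138,000 × 2.45% × 182/366 = €1,681.2623
Total = €2,743.2213

€2,743.22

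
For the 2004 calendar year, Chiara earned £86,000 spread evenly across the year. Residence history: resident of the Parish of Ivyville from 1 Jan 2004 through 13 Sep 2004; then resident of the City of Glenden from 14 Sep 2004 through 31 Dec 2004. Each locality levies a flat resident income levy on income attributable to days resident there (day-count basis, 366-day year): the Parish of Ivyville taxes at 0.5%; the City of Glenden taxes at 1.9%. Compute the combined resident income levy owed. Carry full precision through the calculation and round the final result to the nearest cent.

£788.57

The Parish of Ivyville, 1 Jan – 13 Sep 2004: 257 days → £86,000 × 0.5% × 257/366 = £301.9399
The City of Glenden, 14 Sep – 31 Dec 2004: 109 days → £86,000 × 1.9% × 109/366 = £486.6284
Total = £788.5683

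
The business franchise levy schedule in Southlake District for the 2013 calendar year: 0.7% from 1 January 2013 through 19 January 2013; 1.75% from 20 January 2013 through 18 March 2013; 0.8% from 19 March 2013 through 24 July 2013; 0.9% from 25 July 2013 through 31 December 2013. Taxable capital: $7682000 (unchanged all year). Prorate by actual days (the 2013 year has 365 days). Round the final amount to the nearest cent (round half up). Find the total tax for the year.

1 January – 19 January 2013: 19 days at 0.7% → $7682000 × 0.7% × 19/365 = $2799.1945
20 January – 18 March 2013: 58 days at 1.75% → $7682000 × 1.75% × 58/365 = $21362.2740
19 March – 24 July 2013: 128 days at 0.8% → $7682000 × 0.8% × 128/365 = $21551.6932
25 July – 31 December 2013: 160 days at 0.9% → $7682000 × 0.9% × 160/365 = $30307.0685
Total = $76020.2301

$76020.23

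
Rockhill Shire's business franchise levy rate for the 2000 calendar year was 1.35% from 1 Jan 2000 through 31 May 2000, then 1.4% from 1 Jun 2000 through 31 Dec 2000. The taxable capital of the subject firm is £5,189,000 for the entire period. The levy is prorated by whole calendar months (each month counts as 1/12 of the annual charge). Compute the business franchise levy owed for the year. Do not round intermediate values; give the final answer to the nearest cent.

£71,564.96

1 Jan – 31 May 2000: 5 months at 1.35% → £5,189,000 × 1.35% × 5/12 = £29,188.1250
1 Jun – 31 Dec 2000: 7 months at 1.4% → £5,189,000 × 1.4% × 7/12 = £42,376.8333
Total = £71,564.9583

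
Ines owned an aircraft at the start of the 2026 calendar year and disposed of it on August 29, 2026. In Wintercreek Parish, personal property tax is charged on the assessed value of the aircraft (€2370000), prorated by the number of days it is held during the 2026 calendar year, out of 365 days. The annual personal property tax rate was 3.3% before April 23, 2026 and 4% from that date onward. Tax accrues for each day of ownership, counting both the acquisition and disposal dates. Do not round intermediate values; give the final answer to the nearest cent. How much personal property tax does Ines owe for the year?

January 1 – April 22, 2026: 112 days at 3.3% → €2370000 × 3.3% × 112/365 = €23998.6849
April 23 – August 29, 2026: 129 days at 4% → €2370000 × 4% × 129/365 = €33504.6575
Total = €57503.3425

€57503.34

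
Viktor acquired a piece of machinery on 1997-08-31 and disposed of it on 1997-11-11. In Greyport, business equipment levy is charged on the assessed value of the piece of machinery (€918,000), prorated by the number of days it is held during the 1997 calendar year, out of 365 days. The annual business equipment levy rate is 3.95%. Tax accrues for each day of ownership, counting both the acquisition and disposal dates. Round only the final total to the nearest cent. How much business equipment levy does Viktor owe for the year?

€7,252.20

Days held (1997-08-31 to 1997-11-11): 73 out of 365
Tax = €918,000 × 3.95% × 73/365 = €7,252.2000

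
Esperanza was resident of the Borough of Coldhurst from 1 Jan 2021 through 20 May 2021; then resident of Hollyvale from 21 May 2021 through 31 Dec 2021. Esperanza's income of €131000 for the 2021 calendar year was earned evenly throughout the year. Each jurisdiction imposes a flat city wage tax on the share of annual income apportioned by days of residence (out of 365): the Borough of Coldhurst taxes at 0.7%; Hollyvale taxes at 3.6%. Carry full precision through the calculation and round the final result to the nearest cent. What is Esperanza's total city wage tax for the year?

The Borough of Coldhurst, 1 Jan – 20 May 2021: 140 days → €131000 × 0.7% × 140/365 = €351.7260
Hollyvale, 21 May – 31 Dec 2021: 225 days → €131000 × 3.6% × 225/365 = €2907.1233
Total = €3258.8493

€3258.85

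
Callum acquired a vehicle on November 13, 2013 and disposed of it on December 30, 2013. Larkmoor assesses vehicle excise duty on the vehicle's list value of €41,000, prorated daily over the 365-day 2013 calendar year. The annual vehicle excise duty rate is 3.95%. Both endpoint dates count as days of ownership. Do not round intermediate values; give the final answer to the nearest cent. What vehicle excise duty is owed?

Days held (November 13 – December 30, 2013): 48 out of 365
Tax = €41,000 × 3.95% × 48/365 = €212.9753

€212.98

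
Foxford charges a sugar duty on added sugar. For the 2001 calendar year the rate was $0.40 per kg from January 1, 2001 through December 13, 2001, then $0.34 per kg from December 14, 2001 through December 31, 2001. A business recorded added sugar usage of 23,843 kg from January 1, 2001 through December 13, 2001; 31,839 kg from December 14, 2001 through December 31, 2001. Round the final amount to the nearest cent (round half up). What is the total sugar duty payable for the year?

January 1 – December 13, 2001: 23,843 kg at $0.40/kg → $9,537.20
December 14 – December 31, 2001: 31,839 kg at $0.34/kg → $10,825.26

$20,362.46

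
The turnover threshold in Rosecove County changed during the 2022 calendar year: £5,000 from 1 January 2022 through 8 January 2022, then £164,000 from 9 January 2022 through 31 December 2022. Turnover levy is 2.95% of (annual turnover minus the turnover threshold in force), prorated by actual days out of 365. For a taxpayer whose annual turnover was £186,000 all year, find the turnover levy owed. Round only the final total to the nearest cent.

1 January – 8 January 2022: 8 days, exemption £5,000 → (£186,000 − £5,000) × 2.95% × 8/365 = £117.0301
9 January – 31 December 2022: 357 days, exemption £164,000 → (£186,000 − £164,000) × 2.95% × 357/365 = £634.7753
Total = £751.8055

£751.81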